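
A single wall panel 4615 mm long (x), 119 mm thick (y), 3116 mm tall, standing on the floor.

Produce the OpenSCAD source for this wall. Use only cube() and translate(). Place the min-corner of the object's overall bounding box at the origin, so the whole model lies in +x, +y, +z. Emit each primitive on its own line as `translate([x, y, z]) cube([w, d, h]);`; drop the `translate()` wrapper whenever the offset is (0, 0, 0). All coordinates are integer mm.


cube([4615, 119, 3116]);


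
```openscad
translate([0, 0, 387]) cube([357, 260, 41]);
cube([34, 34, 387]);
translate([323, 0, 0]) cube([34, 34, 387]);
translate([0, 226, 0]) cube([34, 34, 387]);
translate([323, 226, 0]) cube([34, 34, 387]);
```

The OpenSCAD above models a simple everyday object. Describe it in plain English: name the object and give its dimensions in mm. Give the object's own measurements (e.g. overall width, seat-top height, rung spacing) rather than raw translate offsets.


A four-legged stool. The seat is a 357×260×41 mm slab whose top surface is at z = 428 mm; four square legs, each 34×34 mm in cross-section, run from the floor (z = 0) to the underside of the seat, each flush with a corner of the seat.


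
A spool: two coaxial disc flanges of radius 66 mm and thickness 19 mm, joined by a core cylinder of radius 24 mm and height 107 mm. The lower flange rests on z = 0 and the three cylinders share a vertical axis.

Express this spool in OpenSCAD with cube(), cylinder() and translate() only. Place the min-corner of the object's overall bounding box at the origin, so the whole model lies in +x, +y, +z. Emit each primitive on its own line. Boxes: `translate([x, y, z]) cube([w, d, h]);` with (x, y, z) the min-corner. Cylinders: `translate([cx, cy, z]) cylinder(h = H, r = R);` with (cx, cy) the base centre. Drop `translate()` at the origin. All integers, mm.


translate([66, 66, 0]) cylinder(h = 19, r = 66);
translate([66, 66, 19]) cylinder(h = 107, r = 24);
translate([66, 66, 126]) cylinder(h = 19, r = 66);


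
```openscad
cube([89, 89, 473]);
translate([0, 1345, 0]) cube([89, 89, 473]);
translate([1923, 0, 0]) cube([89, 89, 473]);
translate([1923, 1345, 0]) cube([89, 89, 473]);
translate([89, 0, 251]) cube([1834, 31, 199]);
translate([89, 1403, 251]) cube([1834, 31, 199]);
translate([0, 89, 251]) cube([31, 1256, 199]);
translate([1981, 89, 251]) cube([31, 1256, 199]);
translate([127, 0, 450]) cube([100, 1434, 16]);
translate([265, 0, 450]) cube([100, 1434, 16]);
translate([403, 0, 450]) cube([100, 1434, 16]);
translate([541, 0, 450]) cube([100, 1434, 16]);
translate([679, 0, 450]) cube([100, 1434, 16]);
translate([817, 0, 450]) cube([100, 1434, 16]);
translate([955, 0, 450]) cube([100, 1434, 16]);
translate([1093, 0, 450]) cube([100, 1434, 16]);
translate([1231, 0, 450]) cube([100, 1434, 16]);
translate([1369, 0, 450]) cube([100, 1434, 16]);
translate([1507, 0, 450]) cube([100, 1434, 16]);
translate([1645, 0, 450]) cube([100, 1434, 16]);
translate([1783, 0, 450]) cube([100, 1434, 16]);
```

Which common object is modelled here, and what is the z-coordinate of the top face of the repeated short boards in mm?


A bed frame. The slat-top height is 466 mm.

Four posts, four rails, and a row of slats — a bed frame. Slats sit on the rails at z = 251 + 199 = 450; with slat thickness 16, the top is 466 mm.


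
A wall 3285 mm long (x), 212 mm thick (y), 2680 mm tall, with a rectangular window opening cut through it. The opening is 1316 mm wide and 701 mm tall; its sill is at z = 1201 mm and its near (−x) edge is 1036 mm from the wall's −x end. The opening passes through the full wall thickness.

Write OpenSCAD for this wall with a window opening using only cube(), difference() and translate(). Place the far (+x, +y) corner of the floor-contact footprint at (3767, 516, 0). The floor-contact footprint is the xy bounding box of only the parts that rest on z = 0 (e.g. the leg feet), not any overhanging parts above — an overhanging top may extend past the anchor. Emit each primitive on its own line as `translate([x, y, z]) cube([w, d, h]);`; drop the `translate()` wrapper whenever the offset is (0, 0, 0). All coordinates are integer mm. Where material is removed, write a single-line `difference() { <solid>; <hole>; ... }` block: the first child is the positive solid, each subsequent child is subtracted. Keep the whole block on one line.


difference() { translate([482, 304, 0]) cube([3285, 212, 2680]); translate([1518, 304, 1201]) cube([1316, 212, 701]); }


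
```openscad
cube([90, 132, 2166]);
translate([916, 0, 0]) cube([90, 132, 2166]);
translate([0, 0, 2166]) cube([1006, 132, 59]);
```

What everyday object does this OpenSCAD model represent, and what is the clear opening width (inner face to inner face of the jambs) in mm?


A door frame. The clear opening width is 826 mm.

Two 2166 mm tall posts with a header on top — a door frame. The left jamb is 90 mm wide at x = 0; the right jamb starts at x = 916. The clear opening is 916 − 90 = 826 mm.


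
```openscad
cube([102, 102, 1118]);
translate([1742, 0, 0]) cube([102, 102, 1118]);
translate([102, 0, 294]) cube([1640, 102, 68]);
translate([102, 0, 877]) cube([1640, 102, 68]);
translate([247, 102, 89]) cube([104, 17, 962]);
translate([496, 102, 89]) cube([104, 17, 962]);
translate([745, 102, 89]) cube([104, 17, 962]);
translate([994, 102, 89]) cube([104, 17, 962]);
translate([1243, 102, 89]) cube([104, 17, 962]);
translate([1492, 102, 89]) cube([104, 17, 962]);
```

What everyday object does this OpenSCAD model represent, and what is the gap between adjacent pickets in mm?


A fence section. The picket gap is 145 mm.

Two posts, two rails, 6 pickets — a fence section. Span 1640 mm holds 6 pickets of 104 mm with 7 equal gaps: ⌊(1640 − 6·104) / 7⌋ = 145 mm.


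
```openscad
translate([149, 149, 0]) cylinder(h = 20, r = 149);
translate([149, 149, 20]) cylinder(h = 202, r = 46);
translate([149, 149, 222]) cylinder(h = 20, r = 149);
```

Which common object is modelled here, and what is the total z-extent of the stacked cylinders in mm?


A spool. The overall height is 242 mm.

Three coaxial cylinders, large–small–large — a spool. Two 20 mm flanges and a 202 mm core give 20 + 202 + 20 = 242 mm.


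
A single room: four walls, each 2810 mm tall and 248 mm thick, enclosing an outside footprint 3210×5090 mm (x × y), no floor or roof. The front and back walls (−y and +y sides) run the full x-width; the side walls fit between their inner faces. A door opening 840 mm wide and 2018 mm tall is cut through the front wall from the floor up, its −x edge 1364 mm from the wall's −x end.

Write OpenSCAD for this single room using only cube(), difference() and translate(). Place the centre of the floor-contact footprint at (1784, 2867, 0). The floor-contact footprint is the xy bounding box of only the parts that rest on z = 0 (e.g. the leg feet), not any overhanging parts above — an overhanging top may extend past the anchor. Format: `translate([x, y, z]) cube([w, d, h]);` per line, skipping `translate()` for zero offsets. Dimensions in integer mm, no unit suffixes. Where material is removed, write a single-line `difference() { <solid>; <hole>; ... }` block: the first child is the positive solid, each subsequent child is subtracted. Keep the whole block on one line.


difference() { translate([179, 322, 0]) cube([3210, 248, 2810]); translate([1543, 322, 0]) cube([840, 248, 2018]); }
translate([179, 5164, 0]) cube([3210, 248, 2810]);
translate([179, 570, 0]) cube([248, 4594, 2810]);
translate([3141, 570, 0]) cube([248, 4594, 2810]);


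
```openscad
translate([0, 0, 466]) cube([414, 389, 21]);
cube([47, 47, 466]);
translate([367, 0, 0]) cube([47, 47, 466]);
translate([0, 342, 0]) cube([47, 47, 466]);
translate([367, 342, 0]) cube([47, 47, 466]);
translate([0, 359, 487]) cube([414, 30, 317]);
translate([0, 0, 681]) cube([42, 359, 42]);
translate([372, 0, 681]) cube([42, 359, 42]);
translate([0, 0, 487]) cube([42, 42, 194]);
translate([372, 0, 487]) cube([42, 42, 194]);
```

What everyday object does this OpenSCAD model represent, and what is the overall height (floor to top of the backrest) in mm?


A chair. The overall height is 804 mm.

A slab on four corner posts with a tall panel at the back — a chair. The seat slab sits at z = 466 with thickness 21, and the 317 mm backrest starts at the seat top, so the overall height is 466 + 21 + 317 = 804 mm.


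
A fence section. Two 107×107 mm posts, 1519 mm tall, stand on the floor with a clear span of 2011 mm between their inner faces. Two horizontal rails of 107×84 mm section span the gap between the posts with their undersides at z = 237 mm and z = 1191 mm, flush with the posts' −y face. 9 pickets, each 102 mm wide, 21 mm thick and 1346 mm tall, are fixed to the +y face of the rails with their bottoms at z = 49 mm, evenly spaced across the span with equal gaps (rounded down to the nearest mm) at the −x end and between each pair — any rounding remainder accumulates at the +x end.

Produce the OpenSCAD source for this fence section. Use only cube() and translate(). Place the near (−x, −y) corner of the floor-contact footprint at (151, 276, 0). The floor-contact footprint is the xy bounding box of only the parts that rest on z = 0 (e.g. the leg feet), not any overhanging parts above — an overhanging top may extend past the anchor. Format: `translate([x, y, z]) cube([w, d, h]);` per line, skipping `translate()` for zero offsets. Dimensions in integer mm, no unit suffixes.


translate([151, 276, 0]) cube([107, 107, 1519]);
translate([2269, 276, 0]) cube([107, 107, 1519]);
translate([258, 276, 237]) cube([2011, 107, 84]);
translate([258, 276, 1191]) cube([2011, 107, 84]);
translate([367, 383, 49]) cube([102, 21, 1346]);
translate([578, 383, 49]) cube([102, 21, 1346]);
translate([789, 383, 49]) cube([102, 21, 1346]);
translate([1000, 383, 49]) cube([102, 21, 1346]);
translate([1211, 383, 49]) cube([102, 21, 1346]);
translate([1422, 383, 49]) cube([102, 21, 1346]);
translate([1633, 383, 49]) cube([102, 21, 1346]);
translate([1844, 383, 49]) cube([102, 21, 1346]);
translate([2055, 383, 49]) cube([102, 21, 1346]);


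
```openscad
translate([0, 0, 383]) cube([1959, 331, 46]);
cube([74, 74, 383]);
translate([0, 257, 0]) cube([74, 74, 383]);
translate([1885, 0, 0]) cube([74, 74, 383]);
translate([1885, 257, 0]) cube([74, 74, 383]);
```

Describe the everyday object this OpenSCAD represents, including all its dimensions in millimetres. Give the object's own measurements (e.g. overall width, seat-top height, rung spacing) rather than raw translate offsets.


A bench: a 1959×331 mm seat slab, 46 mm thick, top at z = 429 mm, on four 74×74 mm square legs flush with the seat corners and standing on z = 0.


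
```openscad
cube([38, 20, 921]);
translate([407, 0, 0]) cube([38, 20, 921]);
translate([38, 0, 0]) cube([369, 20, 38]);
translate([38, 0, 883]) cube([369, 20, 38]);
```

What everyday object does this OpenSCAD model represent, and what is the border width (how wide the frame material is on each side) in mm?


A picture frame. The border width is 38 mm.

Four thin pieces enclosing a rectangular opening — a picture frame. The two full-height stiles are 921 mm tall; the top rail sits at z = 883 and is 38 mm tall, so the border above the opening is 921 − 883 = 38 mm, matching the stile x-width.


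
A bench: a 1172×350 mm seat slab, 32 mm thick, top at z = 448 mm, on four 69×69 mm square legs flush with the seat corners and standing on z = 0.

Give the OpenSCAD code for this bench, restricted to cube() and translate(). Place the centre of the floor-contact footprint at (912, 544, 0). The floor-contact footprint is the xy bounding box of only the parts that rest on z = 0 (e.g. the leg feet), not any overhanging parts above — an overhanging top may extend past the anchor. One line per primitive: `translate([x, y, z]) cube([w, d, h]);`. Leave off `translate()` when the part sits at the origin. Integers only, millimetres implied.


translate([326, 369, 416]) cube([1172, 350, 32]);
translate([326, 369, 0]) cube([69, 69, 416]);
translate([326, 650, 0]) cube([69, 69, 416]);
translate([1429, 369, 0]) cube([69, 69, 416]);
translate([1429, 650, 0]) cube([69, 69, 416]);


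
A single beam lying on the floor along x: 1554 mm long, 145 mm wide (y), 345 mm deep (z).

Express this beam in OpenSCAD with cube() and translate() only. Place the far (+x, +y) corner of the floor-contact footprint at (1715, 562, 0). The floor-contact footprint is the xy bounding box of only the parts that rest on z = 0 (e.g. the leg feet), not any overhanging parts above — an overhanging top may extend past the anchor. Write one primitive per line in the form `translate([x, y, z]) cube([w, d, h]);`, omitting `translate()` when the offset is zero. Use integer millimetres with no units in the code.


translate([161, 417, 0]) cube([1554, 145, 345]);


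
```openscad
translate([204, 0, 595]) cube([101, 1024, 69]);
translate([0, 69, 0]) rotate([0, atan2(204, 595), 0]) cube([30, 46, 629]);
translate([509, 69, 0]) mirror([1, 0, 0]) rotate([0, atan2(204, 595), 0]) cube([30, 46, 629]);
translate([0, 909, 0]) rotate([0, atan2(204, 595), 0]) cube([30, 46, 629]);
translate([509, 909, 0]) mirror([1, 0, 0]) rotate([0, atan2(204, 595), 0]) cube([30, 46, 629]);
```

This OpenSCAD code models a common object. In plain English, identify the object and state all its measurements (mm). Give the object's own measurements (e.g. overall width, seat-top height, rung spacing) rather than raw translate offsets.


A sawhorse. A 101×1024×69 mm beam (x, y, z) sits on two A-frame leg pairs. Each pair is two raked legs of 30×46 mm section (46 mm along y) splaying symmetrically in x. Each leg rises 595 mm vertically over 204 mm of horizontal reach and is 629 mm long along its own axis. Every leg's outer bottom edge rests on the floor and its outer top edge meets a bottom edge of the beam — the left legs (tilting toward +x) meet the beam's −x bottom edge, the right legs (their mirror images, tilting toward −x) meet its +x bottom edge — so the leg tops tuck under the beam, the beam's underside is 595 mm above the floor, and the feet are 509 mm apart outside-to-outside with the beam centred between them. The two leg pairs are set in 69 mm from either end of the beam.


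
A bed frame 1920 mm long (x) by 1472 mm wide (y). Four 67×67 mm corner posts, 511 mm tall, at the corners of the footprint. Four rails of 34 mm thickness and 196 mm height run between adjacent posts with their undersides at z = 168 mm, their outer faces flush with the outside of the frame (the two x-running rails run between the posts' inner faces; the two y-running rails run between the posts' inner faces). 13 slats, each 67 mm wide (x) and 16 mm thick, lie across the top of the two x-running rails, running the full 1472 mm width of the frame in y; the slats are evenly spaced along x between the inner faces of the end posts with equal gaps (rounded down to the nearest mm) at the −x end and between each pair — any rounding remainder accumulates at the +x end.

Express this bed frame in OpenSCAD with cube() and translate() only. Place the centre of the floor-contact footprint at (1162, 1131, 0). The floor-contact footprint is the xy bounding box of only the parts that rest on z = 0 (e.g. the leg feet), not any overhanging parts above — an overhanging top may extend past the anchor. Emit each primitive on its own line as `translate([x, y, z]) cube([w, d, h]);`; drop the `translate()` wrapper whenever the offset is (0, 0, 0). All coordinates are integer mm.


// slat z = rail_z + rail_h = 168 + 196 = 364
// slat gap = ⌊(1786 − 13·67) / 14⌋ = 65
translate([202, 395, 0]) cube([67, 67, 511]);
translate([202, 1800, 0]) cube([67, 67, 511]);
translate([2055, 395, 0]) cube([67, 67, 511]);
translate([2055, 1800, 0]) cube([67, 67, 511]);
translate([269, 395, 168]) cube([1786, 34, 196]);
translate([269, 1833, 168]) cube([1786, 34, 196]);
translate([202, 462, 168]) cube([34, 1338, 196]);
translate([2088, 462, 168]) cube([34, 1338, 196]);
translate([334, 395, 364]) cube([67, 1472, 16]);
translate([466, 395, 364]) cube([67, 1472, 16]);
translate([598, 395, 364]) cube([67, 1472, 16]);
translate([730, 395, 364]) cube([67, 1472, 16]);
translate([862, 395, 364]) cube([67, 1472, 16]);
translate([994, 395, 364]) cube([67, 1472, 16]);
translate([1126, 395, 364]) cube([67, 1472, 16]);
translate([1258, 395, 364]) cube([67, 1472, 16]);
translate([1390, 395, 364]) cube([67, 1472, 16]);
translate([1522, 395, 364]) cube([67, 1472, 16]);
translate([1654, 395, 364]) cube([67, 1472, 16]);
translate([1786, 395, 364]) cube([67, 1472, 16]);
translate([1918, 395, 364]) cube([67, 1472, 16]);


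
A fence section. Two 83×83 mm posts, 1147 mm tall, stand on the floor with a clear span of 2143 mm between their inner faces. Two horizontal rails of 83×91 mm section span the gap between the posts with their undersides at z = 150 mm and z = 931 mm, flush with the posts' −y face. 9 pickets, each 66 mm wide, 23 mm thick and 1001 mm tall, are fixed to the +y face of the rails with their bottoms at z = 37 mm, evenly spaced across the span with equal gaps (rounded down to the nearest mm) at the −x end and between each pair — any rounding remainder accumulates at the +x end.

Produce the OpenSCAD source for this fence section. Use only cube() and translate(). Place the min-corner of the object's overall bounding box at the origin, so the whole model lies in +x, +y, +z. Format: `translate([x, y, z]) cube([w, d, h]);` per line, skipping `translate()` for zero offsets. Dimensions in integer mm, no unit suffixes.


cube([83, 83, 1147]);
translate([2226, 0, 0]) cube([83, 83, 1147]);
translate([83, 0, 150]) cube([2143, 83, 91]);
translate([83, 0, 931]) cube([2143, 83, 91]);
translate([237, 83, 37]) cube([66, 23, 1001]);
translate([457, 83, 37]) cube([66, 23, 1001]);
translate([677, 83, 37]) cube([66, 23, 1001]);
translate([897, 83, 37]) cube([66, 23, 1001]);
translate([1117, 83, 37]) cube([66, 23, 1001]);
translate([1337, 83, 37]) cube([66, 23, 1001]);
translate([1557, 83, 37]) cube([66, 23, 1001]);
translate([1777, 83, 37]) cube([66, 23, 1001]);
translate([1997, 83, 37]) cube([66, 23, 1001]);


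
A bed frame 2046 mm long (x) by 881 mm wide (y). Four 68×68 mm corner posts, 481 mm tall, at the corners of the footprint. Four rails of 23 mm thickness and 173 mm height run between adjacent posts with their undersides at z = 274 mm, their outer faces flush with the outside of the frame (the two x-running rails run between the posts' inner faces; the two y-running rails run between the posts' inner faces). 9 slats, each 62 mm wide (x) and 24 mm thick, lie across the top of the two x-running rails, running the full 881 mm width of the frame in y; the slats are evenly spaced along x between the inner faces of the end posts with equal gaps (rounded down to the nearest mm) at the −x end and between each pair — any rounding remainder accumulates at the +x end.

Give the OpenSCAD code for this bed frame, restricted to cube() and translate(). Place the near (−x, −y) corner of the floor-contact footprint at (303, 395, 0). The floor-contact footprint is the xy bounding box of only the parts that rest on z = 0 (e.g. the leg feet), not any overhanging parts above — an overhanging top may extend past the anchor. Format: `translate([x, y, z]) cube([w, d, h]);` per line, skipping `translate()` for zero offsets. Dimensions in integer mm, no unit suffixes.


// slat z = rail_z + rail_h = 274 + 173 = 447
// slat gap = ⌊(1910 − 9·62) / 10⌋ = 135
translate([303, 395, 0]) cube([68, 68, 481]);
translate([303, 1208, 0]) cube([68, 68, 481]);
translate([2281, 395, 0]) cube([68, 68, 481]);
translate([2281, 1208, 0]) cube([68, 68, 481]);
translate([371, 395, 274]) cube([1910, 23, 173]);
translate([371, 1253, 274]) cube([1910, 23, 173]);
translate([303, 463, 274]) cube([23, 745, 173]);
translate([2326, 463, 274]) cube([23, 745, 173]);
translate([506, 395, 447]) cube([62, 881, 24]);
translate([703, 395, 447]) cube([62, 881, 24]);
translate([900, 395, 447]) cube([62, 881, 24]);
translate([1097, 395, 447]) cube([62, 881, 24]);
translate([1294, 395, 447]) cube([62, 881, 24]);
translate([1491, 395, 447]) cube([62, 881, 24]);
translate([1688, 395, 447]) cube([62, 881, 24]);
translate([1885, 395, 447]) cube([62, 881, 24]);
translate([2082, 395, 447]) cube([62, 881, 24]);


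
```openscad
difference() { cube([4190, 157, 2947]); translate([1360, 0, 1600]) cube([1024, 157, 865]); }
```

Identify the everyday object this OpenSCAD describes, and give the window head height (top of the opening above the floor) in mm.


A wall with a window opening. The window head height is 2465 mm.

A wall with a rectangular opening subtracted — a window. Sill at z = 1600, opening 865 mm tall, so the head is at 1600 + 865 = 2465 mm.


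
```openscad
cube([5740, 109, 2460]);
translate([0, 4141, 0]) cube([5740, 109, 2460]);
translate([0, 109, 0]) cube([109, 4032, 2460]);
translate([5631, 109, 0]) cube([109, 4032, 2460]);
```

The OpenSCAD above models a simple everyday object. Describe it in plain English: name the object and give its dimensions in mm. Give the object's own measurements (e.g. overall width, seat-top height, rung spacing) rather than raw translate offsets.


The wall frame of a small rectangular building: four walls, each 2460 mm tall and 109 mm thick, enclosing a footprint 5740 mm (x) by 4250 mm (y) outside-to-outside, with no floor or roof. The front and back walls (the −y and +y sides) span the full width; the two side walls fit between them.


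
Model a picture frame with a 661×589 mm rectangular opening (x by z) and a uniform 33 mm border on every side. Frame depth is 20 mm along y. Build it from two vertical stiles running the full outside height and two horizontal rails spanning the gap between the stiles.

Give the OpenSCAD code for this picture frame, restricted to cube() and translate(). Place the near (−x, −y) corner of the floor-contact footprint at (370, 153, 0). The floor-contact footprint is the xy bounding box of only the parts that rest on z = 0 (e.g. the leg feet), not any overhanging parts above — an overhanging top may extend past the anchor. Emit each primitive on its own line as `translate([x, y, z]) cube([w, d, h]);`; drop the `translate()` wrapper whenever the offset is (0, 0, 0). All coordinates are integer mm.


translate([370, 153, 0]) cube([33, 20, 655]);
translate([1064, 153, 0]) cube([33, 20, 655]);
translate([403, 153, 0]) cube([661, 20, 33]);
translate([403, 153, 622]) cube([661, 20, 33]);


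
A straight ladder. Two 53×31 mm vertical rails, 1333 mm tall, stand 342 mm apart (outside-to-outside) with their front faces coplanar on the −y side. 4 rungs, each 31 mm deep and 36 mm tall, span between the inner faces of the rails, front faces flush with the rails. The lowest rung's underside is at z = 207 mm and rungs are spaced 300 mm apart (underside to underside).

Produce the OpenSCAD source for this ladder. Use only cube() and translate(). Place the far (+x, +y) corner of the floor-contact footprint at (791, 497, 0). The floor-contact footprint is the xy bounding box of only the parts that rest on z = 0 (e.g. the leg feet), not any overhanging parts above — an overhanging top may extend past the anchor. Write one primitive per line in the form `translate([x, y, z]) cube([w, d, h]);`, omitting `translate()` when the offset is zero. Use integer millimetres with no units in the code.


// rung span = 342 - 2*53 = 236
// rung[k] z = 207 + k*300
translate([449, 466, 0]) cube([53, 31, 1333]);
translate([738, 466, 0]) cube([53, 31, 1333]);
translate([502, 466, 207]) cube([236, 31, 36]);
translate([502, 466, 507]) cube([236, 31, 36]);
translate([502, 466, 807]) cube([236, 31, 36]);
translate([502, 466, 1107]) cube([236, 31, 36]);


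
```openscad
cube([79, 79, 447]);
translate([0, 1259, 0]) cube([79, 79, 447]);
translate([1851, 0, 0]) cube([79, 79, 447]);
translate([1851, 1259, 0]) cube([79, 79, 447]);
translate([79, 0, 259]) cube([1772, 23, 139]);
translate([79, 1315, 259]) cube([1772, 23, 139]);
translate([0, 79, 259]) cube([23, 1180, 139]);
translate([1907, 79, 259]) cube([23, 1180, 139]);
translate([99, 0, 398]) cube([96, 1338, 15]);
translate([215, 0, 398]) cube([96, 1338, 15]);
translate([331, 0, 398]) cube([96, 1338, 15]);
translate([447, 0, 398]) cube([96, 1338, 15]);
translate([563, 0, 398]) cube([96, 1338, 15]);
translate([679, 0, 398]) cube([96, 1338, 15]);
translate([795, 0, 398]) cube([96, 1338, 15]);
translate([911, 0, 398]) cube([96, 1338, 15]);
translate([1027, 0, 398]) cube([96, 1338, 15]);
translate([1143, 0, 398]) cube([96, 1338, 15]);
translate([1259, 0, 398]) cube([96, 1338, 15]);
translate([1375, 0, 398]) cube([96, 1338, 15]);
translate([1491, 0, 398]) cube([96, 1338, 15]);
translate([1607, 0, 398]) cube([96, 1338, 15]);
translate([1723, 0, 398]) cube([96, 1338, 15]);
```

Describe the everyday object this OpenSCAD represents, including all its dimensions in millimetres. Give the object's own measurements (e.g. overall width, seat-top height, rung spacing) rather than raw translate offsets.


A bed frame 1930 mm long (x) by 1338 mm wide (y). Four 79×79 mm corner posts, 447 mm tall, at the corners of the footprint. Four rails of 23 mm thickness and 139 mm height run between adjacent posts with their undersides at z = 259 mm, their outer faces flush with the outside of the frame (the two x-running rails run between the posts' inner faces; the two y-running rails run between the posts' inner faces). 15 slats, each 96 mm wide (x) and 15 mm thick, lie across the top of the two x-running rails, running the full 1338 mm width of the frame in y; along x they sit between the end posts with a 20 mm gap after the −x posts and between neighbouring slats, leaving 32 mm before the +x posts.


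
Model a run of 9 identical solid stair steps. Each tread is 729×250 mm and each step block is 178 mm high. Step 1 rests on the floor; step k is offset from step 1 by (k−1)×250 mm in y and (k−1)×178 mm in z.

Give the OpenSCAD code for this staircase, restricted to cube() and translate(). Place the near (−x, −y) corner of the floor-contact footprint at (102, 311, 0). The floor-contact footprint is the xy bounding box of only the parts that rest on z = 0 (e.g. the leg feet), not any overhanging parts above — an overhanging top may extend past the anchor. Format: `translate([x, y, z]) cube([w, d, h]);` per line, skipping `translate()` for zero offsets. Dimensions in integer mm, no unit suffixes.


translate([102, 311, 0]) cube([729, 250, 178]);
translate([102, 561, 178]) cube([729, 250, 178]);
translate([102, 811, 356]) cube([729, 250, 178]);
translate([102, 1061, 534]) cube([729, 250, 178]);
translate([102, 1311, 712]) cube([729, 250, 178]);
translate([102, 1561, 890]) cube([729, 250, 178]);
translate([102, 1811, 1068]) cube([729, 250, 178]);
translate([102, 2061, 1246]) cube([729, 250, 178]);
translate([102, 2311, 1424]) cube([729, 250, 178]);


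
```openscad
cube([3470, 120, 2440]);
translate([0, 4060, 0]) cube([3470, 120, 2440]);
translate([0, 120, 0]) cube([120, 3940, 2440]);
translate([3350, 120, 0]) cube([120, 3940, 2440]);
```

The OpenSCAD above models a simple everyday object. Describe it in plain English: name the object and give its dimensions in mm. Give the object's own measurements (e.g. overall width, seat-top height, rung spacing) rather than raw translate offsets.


The wall frame of a small rectangular building: four walls, each 2440 mm tall and 120 mm thick, enclosing a footprint 3470 mm (x) by 4180 mm (y) outside-to-outside, with no floor or roof. The front and back walls (the −y and +y sides) span the full width; the two side walls fit between them.


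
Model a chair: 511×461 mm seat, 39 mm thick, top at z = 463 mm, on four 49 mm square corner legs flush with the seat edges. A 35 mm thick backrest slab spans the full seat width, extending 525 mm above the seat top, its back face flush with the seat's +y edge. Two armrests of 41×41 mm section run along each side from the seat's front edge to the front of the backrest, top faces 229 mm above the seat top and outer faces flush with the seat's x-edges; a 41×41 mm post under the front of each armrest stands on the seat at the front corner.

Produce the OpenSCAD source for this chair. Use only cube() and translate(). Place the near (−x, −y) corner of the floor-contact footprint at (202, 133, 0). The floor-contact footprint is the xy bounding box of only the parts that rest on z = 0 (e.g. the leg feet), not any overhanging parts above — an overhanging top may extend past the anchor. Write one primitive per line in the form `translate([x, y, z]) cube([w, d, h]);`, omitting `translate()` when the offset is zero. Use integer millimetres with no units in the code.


translate([202, 133, 424]) cube([511, 461, 39]);
translate([202, 133, 0]) cube([49, 49, 424]);
translate([664, 133, 0]) cube([49, 49, 424]);
translate([202, 545, 0]) cube([49, 49, 424]);
translate([664, 545, 0]) cube([49, 49, 424]);
translate([202, 559, 463]) cube([511, 35, 525]);
translate([202, 133, 651]) cube([41, 426, 41]);
translate([672, 133, 651]) cube([41, 426, 41]);
translate([202, 133, 463]) cube([41, 41, 188]);
translate([672, 133, 463]) cube([41, 41, 188]);


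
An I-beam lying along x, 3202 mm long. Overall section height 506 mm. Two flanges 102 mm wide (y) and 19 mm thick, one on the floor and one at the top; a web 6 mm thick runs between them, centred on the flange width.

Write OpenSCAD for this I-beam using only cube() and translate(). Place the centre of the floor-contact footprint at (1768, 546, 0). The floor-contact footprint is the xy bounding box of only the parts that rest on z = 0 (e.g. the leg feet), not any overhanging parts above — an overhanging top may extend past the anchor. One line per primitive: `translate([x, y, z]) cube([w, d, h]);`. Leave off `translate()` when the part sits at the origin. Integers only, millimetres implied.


translate([167, 495, 0]) cube([3202, 102, 19]);
translate([167, 543, 19]) cube([3202, 6, 468]);
translate([167, 495, 487]) cube([3202, 102, 19]);


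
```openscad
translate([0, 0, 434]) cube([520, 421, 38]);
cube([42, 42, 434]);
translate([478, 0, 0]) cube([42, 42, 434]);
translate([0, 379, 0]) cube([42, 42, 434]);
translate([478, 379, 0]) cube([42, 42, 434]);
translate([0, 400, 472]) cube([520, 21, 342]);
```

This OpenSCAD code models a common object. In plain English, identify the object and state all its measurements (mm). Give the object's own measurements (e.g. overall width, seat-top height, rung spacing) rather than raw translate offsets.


A chair. The seat is a 520×421×38 mm slab with its top at z = 472 mm, on four 42×42 mm corner legs (flush with the seat edges, standing on z = 0). A flat backrest 21 mm thick, 342 mm tall, spans the full seat width and rises from the seat top along its +y edge, rear face flush with the rear of the seat.


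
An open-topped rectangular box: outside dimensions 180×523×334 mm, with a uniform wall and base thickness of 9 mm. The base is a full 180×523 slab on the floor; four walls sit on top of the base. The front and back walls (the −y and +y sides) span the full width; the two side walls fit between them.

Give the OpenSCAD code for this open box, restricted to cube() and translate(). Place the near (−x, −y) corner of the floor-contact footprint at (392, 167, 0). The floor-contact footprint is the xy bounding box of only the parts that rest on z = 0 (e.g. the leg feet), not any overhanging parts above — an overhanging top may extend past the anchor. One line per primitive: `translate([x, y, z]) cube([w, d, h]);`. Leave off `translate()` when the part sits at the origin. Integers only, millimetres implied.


translate([392, 167, 0]) cube([180, 523, 9]);
translate([392, 167, 9]) cube([180, 9, 325]);
translate([392, 681, 9]) cube([180, 9, 325]);
translate([392, 176, 9]) cube([9, 505, 325]);
translate([563, 176, 9]) cube([9, 505, 325]);


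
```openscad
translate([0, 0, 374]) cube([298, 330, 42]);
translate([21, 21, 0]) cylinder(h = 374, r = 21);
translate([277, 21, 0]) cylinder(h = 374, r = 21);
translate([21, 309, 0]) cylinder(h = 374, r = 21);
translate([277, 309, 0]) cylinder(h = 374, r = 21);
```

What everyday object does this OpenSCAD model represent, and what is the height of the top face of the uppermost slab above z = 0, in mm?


A stool. The seat height is 416 mm.

A 298×330×42 slab at z = 374 on four corner cylinders — a stool. The seat top is 374 + 42 = 416 mm.


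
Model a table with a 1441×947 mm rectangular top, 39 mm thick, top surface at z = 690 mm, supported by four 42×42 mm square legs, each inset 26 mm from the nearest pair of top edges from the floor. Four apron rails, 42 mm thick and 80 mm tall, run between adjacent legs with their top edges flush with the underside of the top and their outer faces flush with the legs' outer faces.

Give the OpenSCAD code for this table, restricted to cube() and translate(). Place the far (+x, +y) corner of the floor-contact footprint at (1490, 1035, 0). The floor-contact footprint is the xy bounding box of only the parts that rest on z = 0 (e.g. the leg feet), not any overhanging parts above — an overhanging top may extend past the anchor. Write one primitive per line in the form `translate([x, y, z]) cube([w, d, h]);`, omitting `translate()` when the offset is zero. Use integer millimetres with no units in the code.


translate([75, 114, 651]) cube([1441, 947, 39]);
translate([101, 140, 0]) cube([42, 42, 651]);
translate([1448, 140, 0]) cube([42, 42, 651]);
translate([101, 993, 0]) cube([42, 42, 651]);
translate([1448, 993, 0]) cube([42, 42, 651]);
translate([143, 140, 571]) cube([1305, 42, 80]);
translate([143, 993, 571]) cube([1305, 42, 80]);
translate([101, 182, 571]) cube([42, 811, 80]);
translate([1448, 182, 571]) cube([42, 811, 80]);


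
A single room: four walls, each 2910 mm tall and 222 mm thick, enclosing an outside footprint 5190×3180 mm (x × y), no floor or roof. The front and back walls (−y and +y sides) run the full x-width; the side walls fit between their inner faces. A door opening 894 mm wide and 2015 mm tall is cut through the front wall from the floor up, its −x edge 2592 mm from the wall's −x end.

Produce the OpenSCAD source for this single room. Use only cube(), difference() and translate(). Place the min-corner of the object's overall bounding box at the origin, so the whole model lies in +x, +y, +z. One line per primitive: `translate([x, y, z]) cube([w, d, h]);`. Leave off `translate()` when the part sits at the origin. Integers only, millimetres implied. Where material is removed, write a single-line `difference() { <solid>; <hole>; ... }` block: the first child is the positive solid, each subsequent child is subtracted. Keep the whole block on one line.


difference() { cube([5190, 222, 2910]); translate([2592, 0, 0]) cube([894, 222, 2015]); }
translate([0, 2958, 0]) cube([5190, 222, 2910]);
translate([0, 222, 0]) cube([222, 2736, 2910]);
translate([4968, 222, 0]) cube([222, 2736, 2910]);


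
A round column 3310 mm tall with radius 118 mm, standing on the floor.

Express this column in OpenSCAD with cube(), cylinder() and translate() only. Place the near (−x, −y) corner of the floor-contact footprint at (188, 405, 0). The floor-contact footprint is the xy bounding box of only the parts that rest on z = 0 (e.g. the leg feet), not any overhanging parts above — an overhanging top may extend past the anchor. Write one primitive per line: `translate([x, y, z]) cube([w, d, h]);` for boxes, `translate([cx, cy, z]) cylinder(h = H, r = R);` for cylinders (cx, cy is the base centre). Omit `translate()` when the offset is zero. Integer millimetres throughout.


translate([306, 523, 0]) cylinder(h = 3310, r = 118);


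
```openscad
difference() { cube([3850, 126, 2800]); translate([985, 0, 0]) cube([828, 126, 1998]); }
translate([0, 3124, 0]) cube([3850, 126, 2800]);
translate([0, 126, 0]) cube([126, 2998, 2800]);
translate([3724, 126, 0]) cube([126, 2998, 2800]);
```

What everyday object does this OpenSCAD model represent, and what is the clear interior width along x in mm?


A single room. The interior width is 3598 mm.

Four walls enclosing a rectangle with a door in the front wall — a room. Outside width 3850 minus two 126 mm walls gives 3598 mm.


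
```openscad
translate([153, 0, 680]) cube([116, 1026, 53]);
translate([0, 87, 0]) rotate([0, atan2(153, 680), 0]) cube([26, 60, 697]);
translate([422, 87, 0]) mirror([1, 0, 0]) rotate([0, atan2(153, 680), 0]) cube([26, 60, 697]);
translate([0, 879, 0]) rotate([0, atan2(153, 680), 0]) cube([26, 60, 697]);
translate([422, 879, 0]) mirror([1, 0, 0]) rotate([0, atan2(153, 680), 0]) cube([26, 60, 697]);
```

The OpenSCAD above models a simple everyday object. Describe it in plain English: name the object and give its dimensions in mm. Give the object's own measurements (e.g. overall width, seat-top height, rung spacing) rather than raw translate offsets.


A sawhorse. A 116×1026×53 mm beam (x, y, z) sits on two A-frame leg pairs. Each pair is two raked legs of 26×60 mm section (60 mm along y) splaying symmetrically in x. Each leg rises 680 mm vertically over 153 mm of horizontal reach and is 697 mm long along its own axis. Every leg's outer bottom edge rests on the floor and its outer top edge meets a bottom edge of the beam — the left legs (tilting toward +x) meet the beam's −x bottom edge, the right legs (their mirror images, tilting toward −x) meet its +x bottom edge — so the leg tops tuck under the beam, the beam's underside is 680 mm above the floor, and the feet are 422 mm apart outside-to-outside with the beam centred between them. The two leg pairs are set in 87 mm from either end of the beam.


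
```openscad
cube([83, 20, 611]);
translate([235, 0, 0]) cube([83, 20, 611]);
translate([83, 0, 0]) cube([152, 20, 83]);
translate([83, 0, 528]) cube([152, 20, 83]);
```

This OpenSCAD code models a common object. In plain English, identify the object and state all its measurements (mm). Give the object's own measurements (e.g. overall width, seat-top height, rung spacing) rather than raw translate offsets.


A rectangular picture frame lying in the x–z plane (depth along y). The opening is 152 mm wide (x) by 445 mm tall (z), surrounded by a border 83 mm wide on all four sides. The frame is 20 mm deep and is made of two full-height vertical stiles with two horizontal rails fitted between them.


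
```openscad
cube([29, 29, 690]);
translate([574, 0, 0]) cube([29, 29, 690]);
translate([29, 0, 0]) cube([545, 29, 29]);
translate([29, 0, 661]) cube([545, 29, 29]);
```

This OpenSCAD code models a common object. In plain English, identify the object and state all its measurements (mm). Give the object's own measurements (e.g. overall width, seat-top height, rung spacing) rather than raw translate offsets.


A rectangular picture frame lying in the x–z plane (depth along y). The opening is 545 mm wide (x) by 632 mm tall (z), surrounded by a border 29 mm wide on all four sides. The frame is 29 mm deep and is made of two full-height vertical stiles with two horizontal rails fitted between them.


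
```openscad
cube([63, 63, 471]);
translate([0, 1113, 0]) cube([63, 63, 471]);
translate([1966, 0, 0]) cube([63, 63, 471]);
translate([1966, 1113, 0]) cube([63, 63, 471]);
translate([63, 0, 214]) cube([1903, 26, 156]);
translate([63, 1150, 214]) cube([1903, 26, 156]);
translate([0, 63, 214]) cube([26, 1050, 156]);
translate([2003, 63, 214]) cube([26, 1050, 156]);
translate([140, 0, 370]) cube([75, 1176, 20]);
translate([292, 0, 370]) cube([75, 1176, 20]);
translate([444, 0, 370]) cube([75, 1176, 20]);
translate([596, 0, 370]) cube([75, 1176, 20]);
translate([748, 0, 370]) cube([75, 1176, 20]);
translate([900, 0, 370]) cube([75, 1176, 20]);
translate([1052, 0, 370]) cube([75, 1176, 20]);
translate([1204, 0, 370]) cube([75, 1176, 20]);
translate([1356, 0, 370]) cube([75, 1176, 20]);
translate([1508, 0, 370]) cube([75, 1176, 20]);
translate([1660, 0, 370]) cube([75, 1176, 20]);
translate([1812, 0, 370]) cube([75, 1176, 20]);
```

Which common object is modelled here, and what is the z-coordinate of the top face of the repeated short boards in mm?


A bed frame. The slat-top height is 390 mm.

Four posts, four rails, and a row of slats — a bed frame. Slats sit on the rails at z = 214 + 156 = 370; with slat thickness 20, the top is 390 mm.
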